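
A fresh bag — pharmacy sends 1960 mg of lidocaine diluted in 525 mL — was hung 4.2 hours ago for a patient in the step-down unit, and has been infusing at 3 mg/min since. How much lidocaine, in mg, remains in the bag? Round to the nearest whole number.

3 mg/min × 60 min/hr = 180 mg/hr
Concentration = 1960 mg ÷ 525 mL = 3.733333 mg/mL
Rate = 180 mg/hr ÷ 3.733333 mg/mL = 48.21429 mL/hr
Volume infused = 48.21429 mL/hr × 4.2 hr = 202.5 mL
Volume remaining = 525 − 202.5 = 322.5 mL
Drug remaining = 322.5 mL × 3.733333 mg/mL = 1204 mg

1204 mg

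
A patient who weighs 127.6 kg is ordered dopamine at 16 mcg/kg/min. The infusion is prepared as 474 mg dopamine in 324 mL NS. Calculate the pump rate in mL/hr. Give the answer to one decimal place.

Dose = 16 mcg/kg/min × 127.6 kg = 2041.6 mcg/min
2041.6 mcg/min × 60 min/hr = 122496 mcg/hr
Concentration = 474 mg ÷ 324 mL = 1.462963 mg/mL = 1462.963 mcg/mL
Rate = 122496 mcg/hr ÷ 1462.963 mcg/mL = 83.73144 mL/hr

83.7 mL/hr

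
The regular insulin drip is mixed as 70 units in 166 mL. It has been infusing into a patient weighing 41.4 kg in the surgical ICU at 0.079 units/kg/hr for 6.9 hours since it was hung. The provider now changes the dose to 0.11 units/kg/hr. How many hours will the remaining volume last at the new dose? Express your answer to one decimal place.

Initial rate:
Dose = 0.079 units/kg/hr × 41.4 kg = 3.2706 units/hr
Concentration = 70 units ÷ 166 mL = 0.4216867 units/mL
Rate = 3.2706 units/hr ÷ 0.4216867 units/mL = 7.755994 mL/hr
Volume infused so far = 7.755994 mL/hr × 6.9 hr = 53.51636 mL
Volume remaining = 166 − 53.51636 = 112.4836 mL
New rate:
Dose = 0.11 units/kg/hr × 41.4 kg = 4.554 units/hr
Rate = 4.554 units/hr ÷ 0.4216867 units/mL = 10.79949 mL/hr
Time remaining = 112.4836 mL ÷ 10.79949 mL/hr = 10.41565 hr

10.4 hours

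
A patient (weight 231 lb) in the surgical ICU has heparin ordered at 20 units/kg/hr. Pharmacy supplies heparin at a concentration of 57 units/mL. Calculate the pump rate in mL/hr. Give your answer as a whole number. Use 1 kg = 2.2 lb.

37 mL/hr

Weight = 231 lb ÷ 2.2 lb/kg = 105 kg
Dose = 20 units/kg/hr × 105 kg = 2100 units/hr
Rate = 2100 units/hr ÷ 57 units/mL = 36.84211 mL/hr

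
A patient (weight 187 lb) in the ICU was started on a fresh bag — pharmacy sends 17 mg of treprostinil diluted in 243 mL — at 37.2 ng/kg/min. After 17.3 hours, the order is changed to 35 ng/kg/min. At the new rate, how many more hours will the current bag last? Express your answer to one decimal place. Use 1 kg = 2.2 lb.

76.9 hours

Initial rate:
Weight = 187 lb ÷ 2.2 lb/kg = 85 kg
Dose = 37.2 ng/kg/min × 85 kg = 3162 ng/min
3162 ng/min × 60 min/hr = 189720 ng/hr
Concentration = 17 mg ÷ 243 mL = 0.06995885 mg/mL = 69958.85 ng/mL
Rate = 189720 ng/hr ÷ 69958.85 ng/mL = 2.71188 mL/hr
Volume infused so far = 2.71188 mL/hr × 17.3 hr = 46.91552 mL
Volume remaining = 243 − 46.91552 = 196.0845 mL
New rate:
Dose = 35 ng/kg/min × 85 kg = 2975 ng/min
2975 ng/min × 60 min/hr = 178500 ng/hr
Rate = 178500 ng/hr ÷ 69958.85 ng/mL = 2.5515 mL/hr
Time remaining = 196.0845 mL ÷ 2.5515 mL/hr = 76.85067 hr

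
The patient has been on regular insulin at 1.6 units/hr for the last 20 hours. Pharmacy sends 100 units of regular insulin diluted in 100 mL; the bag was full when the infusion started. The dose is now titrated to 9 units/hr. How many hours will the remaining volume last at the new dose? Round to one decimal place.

7.6 hours

Initial rate:
Concentration = 100 units ÷ 100 mL = 1 units/mL
Rate = 1.6 units/hr ÷ 1 units/mL = 1.6 mL/hr
Volume infused so far = 1.6 mL/hr × 20 hr = 32 mL
Volume remaining = 100 − 32 = 68 mL
New rate:
Rate = 9 units/hr ÷ 1 units/mL = 9 mL/hr
Time remaining = 68 mL ÷ 9 mL/hr = 7.555556 hr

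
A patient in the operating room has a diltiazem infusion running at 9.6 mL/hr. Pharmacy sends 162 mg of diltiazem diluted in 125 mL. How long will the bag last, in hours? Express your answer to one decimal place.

Duration = 125 mL ÷ 9.6 mL/hr = 13.02083 hr

13.0 hours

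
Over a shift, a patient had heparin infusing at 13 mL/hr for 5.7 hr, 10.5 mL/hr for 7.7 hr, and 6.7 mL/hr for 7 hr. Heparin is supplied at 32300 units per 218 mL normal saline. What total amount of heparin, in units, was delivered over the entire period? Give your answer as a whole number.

29907 units

Concentration = 32300 units ÷ 218 mL = 148.1651 units/mL
Stage 1: 13 mL/hr × 5.7 hr = 74.1 mL → 74.1 mL × 148.1651 units/mL = 10979.04 units
Stage 2: 10.5 mL/hr × 7.7 hr = 80.85 mL → 80.85 mL × 148.1651 units/mL = 11979.15 units
Stage 3: 6.7 mL/hr × 7 hr = 46.9 mL → 46.9 mL × 148.1651 units/mL = 6948.945 units
Total = 10979.04 + 11979.15 + 6948.945 = 29907.13 units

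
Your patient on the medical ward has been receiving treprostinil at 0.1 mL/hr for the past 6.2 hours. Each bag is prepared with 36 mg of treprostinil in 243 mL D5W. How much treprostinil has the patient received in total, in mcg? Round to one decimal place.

91.9 mcg

Concentration = 36 mg ÷ 243 mL = 0.1481481 mg/mL = 148148.1 ng/mL
Drug rate = 0.1 mL/hr × 148148.1 ng/mL = 14814.81 ng/hr
Total = 14814.81 ng/hr × 6.2 hr = 91851.85 ng = 91.85185 mcg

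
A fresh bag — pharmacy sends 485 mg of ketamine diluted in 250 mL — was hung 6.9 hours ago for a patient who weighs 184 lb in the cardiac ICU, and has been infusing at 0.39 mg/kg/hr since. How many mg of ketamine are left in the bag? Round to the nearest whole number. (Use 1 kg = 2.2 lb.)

Weight = 184 lb ÷ 2.2 lb/kg = 83.63636 kg
Dose = 0.39 mg/kg/hr × 83.63636 kg = 32.61818 mg/hr
Concentration = 485 mg ÷ 250 mL = 1.94 mg/mL
Rate = 32.61818 mg/hr ÷ 1.94 mg/mL = 16.8135 mL/hr
Volume infused = 16.8135 mL/hr × 6.9 hr = 116.0131 mL
Volume remaining = 250 − 116.0131 = 133.9869 mL
Drug remaining = 133.9869 mL × 1.94 mg/mL = 259.9345 mg

260 mg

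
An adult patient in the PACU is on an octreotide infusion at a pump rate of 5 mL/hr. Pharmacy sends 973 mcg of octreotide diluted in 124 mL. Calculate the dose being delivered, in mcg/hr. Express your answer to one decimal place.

Concentration = 973 mcg ÷ 124 mL = 7.846774 mcg/mL
Drug rate = 5 mL/hr × 7.846774 mcg/mL = 39.23387 mcg/hr

39.2 mcg/hr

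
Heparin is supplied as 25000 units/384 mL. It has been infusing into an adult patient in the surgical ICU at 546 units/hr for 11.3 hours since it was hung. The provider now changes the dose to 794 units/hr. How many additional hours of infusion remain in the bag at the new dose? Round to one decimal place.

23.7 hours

Initial rate:
Concentration = 25000 units ÷ 384 mL = 65.10417 units/mL
Rate = 546 units/hr ÷ 65.10417 units/mL = 8.38656 mL/hr
Volume infused so far = 8.38656 mL/hr × 11.3 hr = 94.76813 mL
Volume remaining = 384 − 94.76813 = 289.2319 mL
New rate:
Rate = 794 units/hr ÷ 65.10417 units/mL = 12.19584 mL/hr
Time remaining = 289.2319 mL ÷ 12.19584 mL/hr = 23.71562 hr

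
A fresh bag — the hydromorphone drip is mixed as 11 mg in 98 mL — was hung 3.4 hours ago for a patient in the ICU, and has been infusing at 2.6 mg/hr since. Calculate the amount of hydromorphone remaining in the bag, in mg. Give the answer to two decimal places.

Concentration = 11 mg ÷ 98 mL = 0.1122449 mg/mL
Rate = 2.6 mg/hr ÷ 0.1122449 mg/mL = 23.16364 mL/hr
Volume infused = 23.16364 mL/hr × 3.4 hr = 78.75636 mL
Volume remaining = 98 − 78.75636 = 19.24364 mL
Drug remaining = 19.24364 mL × 0.1122449 mg/mL = 2.16 mg

2.16 mg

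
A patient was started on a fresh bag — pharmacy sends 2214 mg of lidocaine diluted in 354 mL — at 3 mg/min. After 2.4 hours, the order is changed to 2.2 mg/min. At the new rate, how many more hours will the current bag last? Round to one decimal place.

Initial rate:
3 mg/min × 60 min/hr = 180 mg/hr
Concentration = 2214 mg ÷ 354 mL = 6.254237 mg/mL
Rate = 180 mg/hr ÷ 6.254237 mg/mL = 28.78049 mL/hr
Volume infused so far = 28.78049 mL/hr × 2.4 hr = 69.07317 mL
Volume remaining = 354 − 69.07317 = 284.9268 mL
New rate:
2.2 mg/min × 60 min/hr = 132 mg/hr
Rate = 132 mg/hr ÷ 6.254237 mg/mL = 21.10569 mL/hr
Time remaining = 284.9268 mL ÷ 21.10569 mL/hr = 13.5 hr

13.5 hours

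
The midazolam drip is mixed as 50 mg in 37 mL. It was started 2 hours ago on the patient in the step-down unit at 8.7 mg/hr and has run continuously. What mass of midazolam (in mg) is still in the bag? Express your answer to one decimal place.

32.6 mg

Concentration = 50 mg ÷ 37 mL = 1.351351 mg/mL
Rate = 8.7 mg/hr ÷ 1.351351 mg/mL = 6.438 mL/hr
Volume infused = 6.438 mL/hr × 2 hr = 12.876 mL
Volume remaining = 37 − 12.876 = 24.124 mL
Drug remaining = 24.124 mL × 1.351351 mg/mL = 32.6 mg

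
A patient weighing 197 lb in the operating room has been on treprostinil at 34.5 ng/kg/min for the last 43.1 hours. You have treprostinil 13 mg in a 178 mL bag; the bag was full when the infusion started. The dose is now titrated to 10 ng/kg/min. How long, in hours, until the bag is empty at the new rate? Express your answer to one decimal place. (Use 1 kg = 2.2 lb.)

Initial rate:
Weight = 197 lb ÷ 2.2 lb/kg = 89.54545 kg
Dose = 34.5 ng/kg/min × 89.54545 kg = 3089.318 ng/min
3089.318 ng/min × 60 min/hr = 185359.1 ng/hr
Concentration = 13 mg ÷ 178 mL = 0.07303371 mg/mL = 73033.71 ng/mL
Rate = 185359.1 ng/hr ÷ 73033.71 ng/mL = 2.537994 mL/hr
Volume infused so far = 2.537994 mL/hr × 43.1 hr = 109.3875 mL
Volume remaining = 178 − 109.3875 = 68.61247 mL
New rate:
Dose = 10 ng/kg/min × 89.54545 kg = 895.4545 ng/min
895.4545 ng/min × 60 min/hr = 53727.27 ng/hr
Rate = 53727.27 ng/hr ÷ 73033.71 ng/mL = 0.7356503 mL/hr
Time remaining = 68.61247 mL ÷ 0.7356503 mL/hr = 93.26777 hr

93.3 hours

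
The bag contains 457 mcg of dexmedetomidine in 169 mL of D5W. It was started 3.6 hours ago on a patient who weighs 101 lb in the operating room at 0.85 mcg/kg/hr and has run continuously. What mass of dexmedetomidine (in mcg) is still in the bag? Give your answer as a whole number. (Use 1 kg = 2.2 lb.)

Weight = 101 lb ÷ 2.2 lb/kg = 45.90909 kg
Dose = 0.85 mcg/kg/hr × 45.90909 kg = 39.02273 mcg/hr
Concentration = 457 mcg ÷ 169 mL = 2.704142 mcg/mL
Rate = 39.02273 mcg/hr ÷ 2.704142 mcg/mL = 14.43072 mL/hr
Volume infused = 14.43072 mL/hr × 3.6 hr = 51.95061 mL
Volume remaining = 169 − 51.95061 = 117.0494 mL
Drug remaining = 117.0494 mL × 2.704142 mcg/mL = 316.5182 mcg

317 mcg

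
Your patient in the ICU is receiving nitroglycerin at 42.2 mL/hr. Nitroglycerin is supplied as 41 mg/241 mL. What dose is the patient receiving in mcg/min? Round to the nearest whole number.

120 mcg/min

Concentration = 41 mg ÷ 241 mL = 0.1701245 mg/mL = 170.1245 mcg/mL
Drug rate = 42.2 mL/hr × 170.1245 mcg/mL = 7179.253 mcg/hr
7179.253 mcg/hr ÷ 60 min/hr = 119.6542 mcg/min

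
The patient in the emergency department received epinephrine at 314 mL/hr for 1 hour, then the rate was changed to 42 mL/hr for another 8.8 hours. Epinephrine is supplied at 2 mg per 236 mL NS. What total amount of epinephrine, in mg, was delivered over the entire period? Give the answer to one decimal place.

Concentration = 2 mg ÷ 236 mL = 0.008474576 mg/mL
Stage 1: 314 mL/hr × 1 hr = 314 mL → 314 mL × 0.008474576 mg/mL = 2.661017 mg
Stage 2: 42 mL/hr × 8.8 hr = 369.6 mL → 369.6 mL × 0.008474576 mg/mL = 3.132203 mg
Total = 2.661017 + 3.132203 = 5.79322 mg

5.8 mg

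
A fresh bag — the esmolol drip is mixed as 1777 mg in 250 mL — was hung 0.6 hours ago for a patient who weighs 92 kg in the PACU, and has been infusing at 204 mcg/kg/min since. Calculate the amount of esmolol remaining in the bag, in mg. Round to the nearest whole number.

1101 mg

Dose = 204 mcg/kg/min × 92 kg = 18768 mcg/min
18768 mcg/min × 60 min/hr = 1126080 mcg/hr
Concentration = 1777 mg ÷ 250 mL = 7.108 mg/mL = 7108 mcg/mL
Rate = 1126080 mcg/hr ÷ 7108 mcg/mL = 158.4243 mL/hr
Volume infused = 158.4243 mL/hr × 0.6 hr = 95.05459 mL
Volume remaining = 250 − 95.05459 = 154.9454 mL
Drug remaining = 154.9454 mL × 7108 mcg/mL = 1101352 mcg = 1101.352 mg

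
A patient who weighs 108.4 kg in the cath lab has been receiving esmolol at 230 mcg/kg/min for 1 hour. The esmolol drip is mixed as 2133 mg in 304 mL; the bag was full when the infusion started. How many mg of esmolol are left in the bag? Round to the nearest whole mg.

637 mg

Dose = 230 mcg/kg/min × 108.4 kg = 24932 mcg/min
24932 mcg/min × 60 min/hr = 1495920 mcg/hr
Concentration = 2133 mg ÷ 304 mL = 7.016447 mg/mL = 7016.447 mcg/mL
Rate = 1495920 mcg/hr ÷ 7016.447 mcg/mL = 213.2019 mL/hr
Volume infused = 213.2019 mL/hr × 1 hr = 213.2019 mL
Volume remaining = 304 − 213.2019 = 90.79809 mL
Drug remaining = 90.79809 mL × 7016.447 mcg/mL = 637080 mcg = 637.08 mg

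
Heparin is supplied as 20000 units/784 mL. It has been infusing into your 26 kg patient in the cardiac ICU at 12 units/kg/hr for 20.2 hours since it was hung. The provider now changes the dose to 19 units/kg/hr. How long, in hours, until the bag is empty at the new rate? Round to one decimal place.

Initial rate:
Dose = 12 units/kg/hr × 26 kg = 312 units/hr
Concentration = 20000 units ÷ 784 mL = 25.5102 units/mL
Rate = 312 units/hr ÷ 25.5102 units/mL = 12.2304 mL/hr
Volume infused so far = 12.2304 mL/hr × 20.2 hr = 247.0541 mL
Volume remaining = 784 − 247.0541 = 536.9459 mL
New rate:
Dose = 19 units/kg/hr × 26 kg = 494 units/hr
Rate = 494 units/hr ÷ 25.5102 units/mL = 19.3648 mL/hr
Time remaining = 536.9459 mL ÷ 19.3648 mL/hr = 27.72794 hr

27.7 hours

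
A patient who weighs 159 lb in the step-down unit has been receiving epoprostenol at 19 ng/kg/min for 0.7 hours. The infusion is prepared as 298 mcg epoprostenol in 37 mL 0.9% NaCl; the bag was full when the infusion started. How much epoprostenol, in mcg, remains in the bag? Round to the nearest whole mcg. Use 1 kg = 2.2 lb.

240 mcg

Weight = 159 lb ÷ 2.2 lb/kg = 72.27273 kg
Dose = 19 ng/kg/min × 72.27273 kg = 1373.182 ng/min
1373.182 ng/min × 60 min/hr = 82390.91 ng/hr
Concentration = 298 mcg ÷ 37 mL = 8.054054 mcg/mL = 8054.054 ng/mL
Rate = 82390.91 ng/hr ÷ 8054.054 ng/mL = 10.22974 mL/hr
Volume infused = 10.22974 mL/hr × 0.7 hr = 7.160821 mL
Volume remaining = 37 − 7.160821 = 29.83918 mL
Drug remaining = 29.83918 mL × 8054.054 ng/mL = 240326.4 ng = 240.3264 mcg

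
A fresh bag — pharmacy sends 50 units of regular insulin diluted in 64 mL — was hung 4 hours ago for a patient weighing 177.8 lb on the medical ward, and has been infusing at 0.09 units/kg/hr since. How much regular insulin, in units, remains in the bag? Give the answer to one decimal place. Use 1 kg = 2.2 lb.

20.9 units

Weight = 177.8 lb ÷ 2.2 lb/kg = 80.81818 kg
Dose = 0.09 units/kg/hr × 80.81818 kg = 7.273636 units/hr
Concentration = 50 units ÷ 64 mL = 0.78125 units/mL
Rate = 7.273636 units/hr ÷ 0.78125 units/mL = 9.310255 mL/hr
Volume infused = 9.310255 mL/hr × 4 hr = 37.24102 mL
Volume remaining = 64 − 37.24102 = 26.75898 mL
Drug remaining = 26.75898 mL × 0.78125 units/mL = 20.90545 units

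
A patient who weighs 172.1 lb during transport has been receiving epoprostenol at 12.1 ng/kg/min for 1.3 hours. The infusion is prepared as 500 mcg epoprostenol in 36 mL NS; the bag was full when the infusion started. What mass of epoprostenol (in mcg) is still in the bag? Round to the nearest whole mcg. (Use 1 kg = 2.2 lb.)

426 mcg

Weight = 172.1 lb ÷ 2.2 lb/kg = 78.22727 kg
Dose = 12.1 ng/kg/min × 78.22727 kg = 946.55 ng/min
946.55 ng/min × 60 min/hr = 56793 ng/hr
Concentration = 500 mcg ÷ 36 mL = 13.88889 mcg/mL = 13888.89 ng/mL
Rate = 56793 ng/hr ÷ 13888.89 ng/mL = 4.089096 mL/hr
Volume infused = 4.089096 mL/hr × 1.3 hr = 5.315825 mL
Volume remaining = 36 − 5.315825 = 30.68418 mL
Drug remaining = 30.68418 mL × 13888.89 ng/mL = 426169.1 ng = 426.1691 mcg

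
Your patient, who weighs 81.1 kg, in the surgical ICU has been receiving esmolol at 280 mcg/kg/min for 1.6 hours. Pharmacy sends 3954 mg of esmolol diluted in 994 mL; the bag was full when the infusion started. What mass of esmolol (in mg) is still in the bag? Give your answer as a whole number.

Dose = 280 mcg/kg/min × 81.1 kg = 22708 mcg/min
22708 mcg/min × 60 min/hr = 1362480 mcg/hr
Concentration = 3954 mg ÷ 994 mL = 3.977867 mg/mL = 3977.867 mcg/mL
Rate = 1362480 mcg/hr ÷ 3977.867 mcg/mL = 342.5152 mL/hr
Volume infused = 342.5152 mL/hr × 1.6 hr = 548.0243 mL
Volume remaining = 994 − 548.0243 = 445.9757 mL
Drug remaining = 445.9757 mL × 3977.867 mcg/mL = 1774032 mcg = 1774.032 mg

1774 mg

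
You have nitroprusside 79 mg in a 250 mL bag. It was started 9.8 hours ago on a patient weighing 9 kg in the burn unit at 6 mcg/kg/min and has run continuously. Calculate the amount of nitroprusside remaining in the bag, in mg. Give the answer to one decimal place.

47.2 mg

Dose = 6 mcg/kg/min × 9 kg = 54 mcg/min
54 mcg/min × 60 min/hr = 3240 mcg/hr
Concentration = 79 mg ÷ 250 mL = 0.316 mg/mL = 316 mcg/mL
Rate = 3240 mcg/hr ÷ 316 mcg/mL = 10.25316 mL/hr
Volume infused = 10.25316 mL/hr × 9.8 hr = 100.481 mL
Volume remaining = 250 − 100.481 = 149.519 mL
Drug remaining = 149.519 mL × 316 mcg/mL = 47248 mcg = 47.248 mg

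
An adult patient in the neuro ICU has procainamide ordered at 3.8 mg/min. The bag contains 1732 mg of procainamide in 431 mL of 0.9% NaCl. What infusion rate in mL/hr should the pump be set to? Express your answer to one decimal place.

3.8 mg/min × 60 min/hr = 228 mg/hr
Concentration = 1732 mg ÷ 431 mL = 4.018561 mg/mL
Rate = 228 mg/hr ÷ 4.018561 mg/mL = 56.73672 mL/hr

56.7 mL/hr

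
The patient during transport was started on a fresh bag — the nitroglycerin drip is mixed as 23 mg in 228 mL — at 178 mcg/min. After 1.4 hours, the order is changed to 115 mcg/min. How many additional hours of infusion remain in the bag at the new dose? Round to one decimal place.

1.2 hours

Initial rate:
178 mcg/min × 60 min/hr = 10680 mcg/hr
Concentration = 23 mg ÷ 228 mL = 0.1008772 mg/mL = 100.8772 mcg/mL
Rate = 10680 mcg/hr ÷ 100.8772 mcg/mL = 105.8713 mL/hr
Volume infused so far = 105.8713 mL/hr × 1.4 hr = 148.2198 mL
Volume remaining = 228 − 148.2198 = 79.78017 mL
New rate:
115 mcg/min × 60 min/hr = 6900 mcg/hr
Rate = 6900 mcg/hr ÷ 100.8772 mcg/mL = 68.4 mL/hr
Time remaining = 79.78017 mL ÷ 68.4 mL/hr = 1.166377 hr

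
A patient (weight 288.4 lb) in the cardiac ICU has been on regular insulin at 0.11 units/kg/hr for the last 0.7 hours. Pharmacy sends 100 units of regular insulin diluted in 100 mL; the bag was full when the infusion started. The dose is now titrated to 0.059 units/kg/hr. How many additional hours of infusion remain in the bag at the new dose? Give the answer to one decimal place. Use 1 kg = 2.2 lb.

Initial rate:
Weight = 288.4 lb ÷ 2.2 lb/kg = 131.0909 kg
Dose = 0.11 units/kg/hr × 131.0909 kg = 14.42 units/hr
Concentration = 100 units ÷ 100 mL = 1 units/mL
Rate = 14.42 units/hr ÷ 1 units/mL = 14.42 mL/hr
Volume infused so far = 14.42 mL/hr × 0.7 hr = 10.094 mL
Volume remaining = 100 − 10.094 = 89.906 mL
New rate:
Dose = 0.059 units/kg/hr × 131.0909 kg = 7.734364 units/hr
Rate = 7.734364 units/hr ÷ 1 units/mL = 7.734364 mL/hr
Time remaining = 89.906 mL ÷ 7.734364 mL/hr = 11.62423 hr

11.6 hours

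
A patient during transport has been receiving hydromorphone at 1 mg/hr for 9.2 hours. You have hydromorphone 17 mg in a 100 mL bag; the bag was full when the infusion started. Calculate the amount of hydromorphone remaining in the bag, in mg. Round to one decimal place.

Concentration = 17 mg ÷ 100 mL = 0.17 mg/mL
Rate = 1 mg/hr ÷ 0.17 mg/mL = 5.882353 mL/hr
Volume infused = 5.882353 mL/hr × 9.2 hr = 54.11765 mL
Volume remaining = 100 − 54.11765 = 45.88235 mL
Drug remaining = 45.88235 mL × 0.17 mg/mL = 7.8 mg

7.8 mg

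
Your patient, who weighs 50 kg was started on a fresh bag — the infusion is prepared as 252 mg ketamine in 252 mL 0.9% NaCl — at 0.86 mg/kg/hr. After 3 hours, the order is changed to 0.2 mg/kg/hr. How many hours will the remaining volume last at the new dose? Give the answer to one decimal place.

12.3 hours

Initial rate:
Dose = 0.86 mg/kg/hr × 50 kg = 43 mg/hr
Concentration = 252 mg ÷ 252 mL = 1 mg/mL
Rate = 43 mg/hr ÷ 1 mg/mL = 43 mL/hr
Volume infused so far = 43 mL/hr × 3 hr = 129 mL
Volume remaining = 252 − 129 = 123 mL
New rate:
Dose = 0.2 mg/kg/hr × 50 kg = 10 mg/hr
Rate = 10 mg/hr ÷ 1 mg/mL = 10 mL/hr
Time remaining = 123 mL ÷ 10 mL/hr = 12.3 hr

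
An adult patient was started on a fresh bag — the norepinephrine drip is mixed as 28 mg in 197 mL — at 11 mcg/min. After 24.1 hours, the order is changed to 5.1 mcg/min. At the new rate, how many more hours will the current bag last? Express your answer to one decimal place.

39.5 hours

Initial rate:
11 mcg/min × 60 min/hr = 660 mcg/hr
Concentration = 28 mg ÷ 197 mL = 0.142132 mg/mL = 142.132 mcg/mL
Rate = 660 mcg/hr ÷ 142.132 mcg/mL = 4.643571 mL/hr
Volume infused so far = 4.643571 mL/hr × 24.1 hr = 111.9101 mL
Volume remaining = 197 − 111.9101 = 85.08993 mL
New rate:
5.1 mcg/min × 60 min/hr = 306 mcg/hr
Rate = 306 mcg/hr ÷ 142.132 mcg/mL = 2.152929 mL/hr
Time remaining = 85.08993 mL ÷ 2.152929 mL/hr = 39.52288 hr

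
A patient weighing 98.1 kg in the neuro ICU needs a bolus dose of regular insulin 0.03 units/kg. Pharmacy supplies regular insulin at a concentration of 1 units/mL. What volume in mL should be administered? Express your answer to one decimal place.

2.9 mL

Dose = 0.03 units/kg × 98.1 kg = 2.943 units
Volume = 2.943 units ÷ 1 units/mL = 2.943 mL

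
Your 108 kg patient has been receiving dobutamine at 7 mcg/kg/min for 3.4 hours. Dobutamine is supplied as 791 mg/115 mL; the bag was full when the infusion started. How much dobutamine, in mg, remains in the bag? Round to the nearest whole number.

637 mg

Dose = 7 mcg/kg/min × 108 kg = 756 mcg/min
756 mcg/min × 60 min/hr = 45360 mcg/hr
Concentration = 791 mg ÷ 115 mL = 6.878261 mg/mL = 6878.261 mcg/mL
Rate = 45360 mcg/hr ÷ 6878.261 mcg/mL = 6.59469 mL/hr
Volume infused = 6.59469 mL/hr × 3.4 hr = 22.42195 mL
Volume remaining = 115 − 22.42195 = 92.57805 mL
Drug remaining = 92.57805 mL × 6878.261 mcg/mL = 636776 mcg = 636.776 mg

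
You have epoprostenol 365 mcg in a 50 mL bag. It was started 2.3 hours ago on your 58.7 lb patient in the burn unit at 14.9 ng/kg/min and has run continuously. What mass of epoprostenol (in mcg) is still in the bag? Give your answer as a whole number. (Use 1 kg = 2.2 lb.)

Weight = 58.7 lb ÷ 2.2 lb/kg = 26.68182 kg
Dose = 14.9 ng/kg/min × 26.68182 kg = 397.5591 ng/min
397.5591 ng/min × 60 min/hr = 23853.55 ng/hr
Concentration = 365 mcg ÷ 50 mL = 7.3 mcg/mL = 7300 ng/mL
Rate = 23853.55 ng/hr ÷ 7300 ng/mL = 3.267609 mL/hr
Volume infused = 3.267609 mL/hr × 2.3 hr = 7.515501 mL
Volume remaining = 50 − 7.515501 = 42.4845 mL
Drug remaining = 42.4845 mL × 7300 ng/mL = 310136.8 ng = 310.1368 mcg

310 mcg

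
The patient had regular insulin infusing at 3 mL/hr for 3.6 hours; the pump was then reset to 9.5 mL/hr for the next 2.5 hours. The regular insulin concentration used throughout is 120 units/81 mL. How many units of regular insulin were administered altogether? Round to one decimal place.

Concentration = 120 units ÷ 81 mL = 1.481481 units/mL
Stage 1: 3 mL/hr × 3.6 hr = 10.8 mL → 10.8 mL × 1.481481 units/mL = 16 units
Stage 2: 9.5 mL/hr × 2.5 hr = 23.75 mL → 23.75 mL × 1.481481 units/mL = 35.18519 units
Total = 16 + 35.18519 = 51.18519 units

51.2 units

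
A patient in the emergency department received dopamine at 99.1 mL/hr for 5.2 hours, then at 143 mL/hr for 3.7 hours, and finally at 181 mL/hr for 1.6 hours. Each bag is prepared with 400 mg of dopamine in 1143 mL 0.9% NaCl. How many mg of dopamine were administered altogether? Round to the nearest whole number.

467 mg

Concentration = 400 mg ÷ 1143 mL = 0.3499563 mg/mL
Stage 1: 99.1 mL/hr × 5.2 hr = 515.32 mL → 515.32 mL × 0.3499563 mg/mL = 180.3395 mg
Stage 2: 143 mL/hr × 3.7 hr = 529.1 mL → 529.1 mL × 0.3499563 mg/mL = 185.1619 mg
Stage 3: 181 mL/hr × 1.6 hr = 289.6 mL → 289.6 mL × 0.3499563 mg/mL = 101.3473 mg
Total = 180.3395 + 185.1619 + 101.3473 = 466.8486 mg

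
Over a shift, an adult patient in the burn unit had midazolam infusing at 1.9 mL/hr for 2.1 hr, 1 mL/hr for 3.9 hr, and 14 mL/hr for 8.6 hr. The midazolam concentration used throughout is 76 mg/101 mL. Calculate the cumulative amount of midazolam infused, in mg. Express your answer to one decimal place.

96.5 mg

Concentration = 76 mg ÷ 101 mL = 0.7524752 mg/mL
Stage 1: 1.9 mL/hr × 2.1 hr = 3.99 mL → 3.99 mL × 0.7524752 mg/mL = 3.002376 mg
Stage 2: 1 mL/hr × 3.9 hr = 3.9 mL → 3.9 mL × 0.7524752 mg/mL = 2.934653 mg
Stage 3: 14 mL/hr × 8.6 hr = 120.4 mL → 120.4 mL × 0.7524752 mg/mL = 90.59802 mg
Total = 3.002376 + 2.934653 + 90.59802 = 96.53505 mg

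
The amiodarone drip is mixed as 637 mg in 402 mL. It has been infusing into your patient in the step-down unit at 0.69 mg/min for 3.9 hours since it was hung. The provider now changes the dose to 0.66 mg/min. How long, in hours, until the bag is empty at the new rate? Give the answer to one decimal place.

Initial rate:
0.69 mg/min × 60 min/hr = 41.4 mg/hr
Concentration = 637 mg ÷ 402 mL = 1.584577 mg/mL
Rate = 41.4 mg/hr ÷ 1.584577 mg/mL = 26.12684 mL/hr
Volume infused so far = 26.12684 mL/hr × 3.9 hr = 101.8947 mL
Volume remaining = 402 − 101.8947 = 300.1053 mL
New rate:
0.66 mg/min × 60 min/hr = 39.6 mg/hr
Rate = 39.6 mg/hr ÷ 1.584577 mg/mL = 24.99089 mL/hr
Time remaining = 300.1053 mL ÷ 24.99089 mL/hr = 12.00859 hr

12.0 hours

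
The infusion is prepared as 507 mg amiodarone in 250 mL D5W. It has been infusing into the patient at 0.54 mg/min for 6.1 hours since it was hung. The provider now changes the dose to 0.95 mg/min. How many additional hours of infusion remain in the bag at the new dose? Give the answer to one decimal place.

5.4 hours

Initial rate:
0.54 mg/min × 60 min/hr = 32.4 mg/hr
Concentration = 507 mg ÷ 250 mL = 2.028 mg/mL
Rate = 32.4 mg/hr ÷ 2.028 mg/mL = 15.97633 mL/hr
Volume infused so far = 15.97633 mL/hr × 6.1 hr = 97.45562 mL
Volume remaining = 250 − 97.45562 = 152.5444 mL
New rate:
0.95 mg/min × 60 min/hr = 57 mg/hr
Rate = 57 mg/hr ÷ 2.028 mg/mL = 28.10651 mL/hr
Time remaining = 152.5444 mL ÷ 28.10651 mL/hr = 5.427368 hr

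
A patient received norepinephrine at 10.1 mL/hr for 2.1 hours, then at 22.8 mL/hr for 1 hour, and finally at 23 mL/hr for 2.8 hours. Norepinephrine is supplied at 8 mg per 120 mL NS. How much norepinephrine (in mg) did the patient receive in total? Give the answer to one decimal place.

Concentration = 8 mg ÷ 120 mL = 0.06666667 mg/mL
Stage 1: 10.1 mL/hr × 2.1 hr = 21.21 mL → 21.21 mL × 0.06666667 mg/mL = 1.414 mg
Stage 2: 22.8 mL/hr × 1 hr = 22.8 mL → 22.8 mL × 0.06666667 mg/mL = 1.52 mg
Stage 3: 23 mL/hr × 2.8 hr = 64.4 mL → 64.4 mL × 0.06666667 mg/mL = 4.293333 mg
Total = 1.414 + 1.52 + 4.293333 = 7.227333 mg

7.2 mg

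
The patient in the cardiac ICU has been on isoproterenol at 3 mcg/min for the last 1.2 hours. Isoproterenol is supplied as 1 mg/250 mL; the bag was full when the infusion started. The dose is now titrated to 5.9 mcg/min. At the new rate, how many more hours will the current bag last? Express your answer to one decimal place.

Initial rate:
3 mcg/min × 60 min/hr = 180 mcg/hr
Concentration = 1 mg ÷ 250 mL = 0.004 mg/mL = 4 mcg/mL
Rate = 180 mcg/hr ÷ 4 mcg/mL = 45 mL/hr
Volume infused so far = 45 mL/hr × 1.2 hr = 54 mL
Volume remaining = 250 − 54 = 196 mL
New rate:
5.9 mcg/min × 60 min/hr = 354 mcg/hr
Rate = 354 mcg/hr ÷ 4 mcg/mL = 88.5 mL/hr
Time remaining = 196 mL ÷ 88.5 mL/hr = 2.214689 hr

2.2 hours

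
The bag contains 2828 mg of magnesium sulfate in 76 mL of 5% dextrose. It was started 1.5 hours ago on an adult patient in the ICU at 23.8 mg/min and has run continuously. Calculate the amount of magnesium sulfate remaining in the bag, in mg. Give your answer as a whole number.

686 mg

23.8 mg/min × 60 min/hr = 1428 mg/hr
Concentration = 2828 mg ÷ 76 mL = 37.21053 mg/mL
Rate = 1428 mg/hr ÷ 37.21053 mg/mL = 38.37624 mL/hr
Volume infused = 38.37624 mL/hr × 1.5 hr = 57.56436 mL
Volume remaining = 76 − 57.56436 = 18.43564 mL
Drug remaining = 18.43564 mL × 37.21053 mg/mL = 686 mg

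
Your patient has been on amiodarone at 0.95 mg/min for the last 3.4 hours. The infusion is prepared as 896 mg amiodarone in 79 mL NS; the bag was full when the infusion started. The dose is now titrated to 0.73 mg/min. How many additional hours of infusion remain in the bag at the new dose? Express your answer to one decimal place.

16.0 hours

Initial rate:
0.95 mg/min × 60 min/hr = 57 mg/hr
Concentration = 896 mg ÷ 79 mL = 11.34177 mg/mL
Rate = 57 mg/hr ÷ 11.34177 mg/mL = 5.02567 mL/hr
Volume infused so far = 5.02567 mL/hr × 3.4 hr = 17.08728 mL
Volume remaining = 79 − 17.08728 = 61.91272 mL
New rate:
0.73 mg/min × 60 min/hr = 43.8 mg/hr
Rate = 43.8 mg/hr ÷ 11.34177 mg/mL = 3.86183 mL/hr
Time remaining = 61.91272 mL ÷ 3.86183 mL/hr = 16.03196 hr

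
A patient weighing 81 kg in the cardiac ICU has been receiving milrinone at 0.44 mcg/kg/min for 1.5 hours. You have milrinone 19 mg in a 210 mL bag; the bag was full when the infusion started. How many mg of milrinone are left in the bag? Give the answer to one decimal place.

15.8 mg

Dose = 0.44 mcg/kg/min × 81 kg = 35.64 mcg/min
35.64 mcg/min × 60 min/hr = 2138.4 mcg/hr
Concentration = 19 mg ÷ 210 mL = 0.09047619 mg/mL = 90.47619 mcg/mL
Rate = 2138.4 mcg/hr ÷ 90.47619 mcg/mL = 23.63495 mL/hr
Volume infused = 23.63495 mL/hr × 1.5 hr = 35.45242 mL
Volume remaining = 210 − 35.45242 = 174.5476 mL
Drug remaining = 174.5476 mL × 90.47619 mcg/mL = 15792.4 mcg = 15.7924 mg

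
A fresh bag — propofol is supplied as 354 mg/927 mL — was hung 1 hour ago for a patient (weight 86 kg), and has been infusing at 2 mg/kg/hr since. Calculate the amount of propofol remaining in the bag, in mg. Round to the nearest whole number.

Dose = 2 mg/kg/hr × 86 kg = 172 mg/hr
Concentration = 354 mg ÷ 927 mL = 0.381877 mg/mL
Rate = 172 mg/hr ÷ 0.381877 mg/mL = 450.4068 mL/hr
Volume infused = 450.4068 mL/hr × 1 hr = 450.4068 mL
Volume remaining = 927 − 450.4068 = 476.5932 mL
Drug remaining = 476.5932 mL × 0.381877 mg/mL = 182 mg

182 mg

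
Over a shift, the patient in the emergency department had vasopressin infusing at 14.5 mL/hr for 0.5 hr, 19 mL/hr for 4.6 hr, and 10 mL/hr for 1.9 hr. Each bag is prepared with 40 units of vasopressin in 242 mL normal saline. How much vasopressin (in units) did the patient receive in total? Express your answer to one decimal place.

18.8 units

Concentration = 40 units ÷ 242 mL = 0.1652893 units/mL
Stage 1: 14.5 mL/hr × 0.5 hr = 7.25 mL → 7.25 mL × 0.1652893 units/mL = 1.198347 units
Stage 2: 19 mL/hr × 4.6 hr = 87.4 mL → 87.4 mL × 0.1652893 units/mL = 14.44628 units
Stage 3: 10 mL/hr × 1.9 hr = 19 mL → 19 mL × 0.1652893 units/mL = 3.140496 units
Total = 1.198347 + 14.44628 + 3.140496 = 18.78512 units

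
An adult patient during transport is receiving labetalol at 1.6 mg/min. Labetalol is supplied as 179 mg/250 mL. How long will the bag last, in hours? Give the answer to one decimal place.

1.6 mg/min × 60 min/hr = 96 mg/hr
Concentration = 179 mg ÷ 250 mL = 0.716 mg/mL
Rate = 96 mg/hr ÷ 0.716 mg/mL = 134.0782 mL/hr
Duration = 250 mL ÷ 134.0782 mL/hr = 1.864583 hr

1.9 hours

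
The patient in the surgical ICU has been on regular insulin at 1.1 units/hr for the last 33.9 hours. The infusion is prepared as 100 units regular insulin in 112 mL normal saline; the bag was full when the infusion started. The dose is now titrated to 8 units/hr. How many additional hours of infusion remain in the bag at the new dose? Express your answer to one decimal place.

7.8 hours

Initial rate:
Concentration = 100 units ÷ 112 mL = 0.8928571 units/mL
Rate = 1.1 units/hr ÷ 0.8928571 units/mL = 1.232 mL/hr
Volume infused so far = 1.232 mL/hr × 33.9 hr = 41.7648 mL
Volume remaining = 112 − 41.7648 = 70.2352 mL
New rate:
Rate = 8 units/hr ÷ 0.8928571 units/mL = 8.96 mL/hr
Time remaining = 70.2352 mL ÷ 8.96 mL/hr = 7.83875 hr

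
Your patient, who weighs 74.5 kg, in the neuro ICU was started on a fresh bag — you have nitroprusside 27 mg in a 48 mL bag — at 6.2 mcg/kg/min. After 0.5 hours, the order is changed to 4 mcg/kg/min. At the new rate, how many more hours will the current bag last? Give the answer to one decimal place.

Initial rate:
Dose = 6.2 mcg/kg/min × 74.5 kg = 461.9 mcg/min
461.9 mcg/min × 60 min/hr = 27714 mcg/hr
Concentration = 27 mg ÷ 48 mL = 0.5625 mg/mL = 562.5 mcg/mL
Rate = 27714 mcg/hr ÷ 562.5 mcg/mL = 49.26933 mL/hr
Volume infused so far = 49.26933 mL/hr × 0.5 hr = 24.63467 mL
Volume remaining = 48 − 24.63467 = 23.36533 mL
New rate:
Dose = 4 mcg/kg/min × 74.5 kg = 298 mcg/min
298 mcg/min × 60 min/hr = 17880 mcg/hr
Rate = 17880 mcg/hr ÷ 562.5 mcg/mL = 31.78667 mL/hr
Time remaining = 23.36533 mL ÷ 31.78667 mL/hr = 0.7350671 hr

0.7 hours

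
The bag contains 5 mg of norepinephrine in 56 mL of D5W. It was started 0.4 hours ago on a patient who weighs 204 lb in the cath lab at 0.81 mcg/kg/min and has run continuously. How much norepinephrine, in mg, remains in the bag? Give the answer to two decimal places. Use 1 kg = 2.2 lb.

3.20 mg

Weight = 204 lb ÷ 2.2 lb/kg = 92.72727 kg
Dose = 0.81 mcg/kg/min × 92.72727 kg = 75.10909 mcg/min
75.10909 mcg/min × 60 min/hr = 4506.545 mcg/hr
Concentration = 5 mg ÷ 56 mL = 0.08928571 mg/mL = 89.28571 mcg/mL
Rate = 4506.545 mcg/hr ÷ 89.28571 mcg/mL = 50.47331 mL/hr
Volume infused = 50.47331 mL/hr × 0.4 hr = 20.18932 mL
Volume remaining = 56 − 20.18932 = 35.81068 mL
Drug remaining = 35.81068 mL × 89.28571 mcg/mL = 3197.382 mcg = 3.197382 mg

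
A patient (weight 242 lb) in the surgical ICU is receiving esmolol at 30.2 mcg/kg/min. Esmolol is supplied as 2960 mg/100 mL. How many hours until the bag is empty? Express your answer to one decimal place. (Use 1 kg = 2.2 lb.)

14.9 hours

Weight = 242 lb ÷ 2.2 lb/kg = 110 kg
Dose = 30.2 mcg/kg/min × 110 kg = 3322 mcg/min
3322 mcg/min × 60 min/hr = 199320 mcg/hr
Concentration = 2960 mg ÷ 100 mL = 29.6 mg/mL = 29600 mcg/mL
Rate = 199320 mcg/hr ÷ 29600 mcg/mL = 6.733784 mL/hr
Duration = 100 mL ÷ 6.733784 mL/hr = 14.85049 hr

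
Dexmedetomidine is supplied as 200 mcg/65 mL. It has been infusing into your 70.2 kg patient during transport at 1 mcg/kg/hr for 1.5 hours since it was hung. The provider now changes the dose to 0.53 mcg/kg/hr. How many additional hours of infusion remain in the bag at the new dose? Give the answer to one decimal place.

Initial rate:
Dose = 1 mcg/kg/hr × 70.2 kg = 70.2 mcg/hr
Concentration = 200 mcg ÷ 65 mL = 3.076923 mcg/mL
Rate = 70.2 mcg/hr ÷ 3.076923 mcg/mL = 22.815 mL/hr
Volume infused so far = 22.815 mL/hr × 1.5 hr = 34.2225 mL
Volume remaining = 65 − 34.2225 = 30.7775 mL
New rate:
Dose = 0.53 mcg/kg/hr × 70.2 kg = 37.206 mcg/hr
Rate = 37.206 mcg/hr ÷ 3.076923 mcg/mL = 12.09195 mL/hr
Time remaining = 30.7775 mL ÷ 12.09195 mL/hr = 2.545288 hr

2.5 hours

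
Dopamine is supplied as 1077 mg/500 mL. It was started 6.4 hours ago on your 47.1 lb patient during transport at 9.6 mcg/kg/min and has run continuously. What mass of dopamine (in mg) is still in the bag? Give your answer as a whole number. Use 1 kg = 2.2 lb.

Weight = 47.1 lb ÷ 2.2 lb/kg = 21.40909 kg
Dose = 9.6 mcg/kg/min × 21.40909 kg = 205.5273 mcg/min
205.5273 mcg/min × 60 min/hr = 12331.64 mcg/hr
Concentration = 1077 mg ÷ 500 mL = 2.154 mg/mL = 2154 mcg/mL
Rate = 12331.64 mcg/hr ÷ 2154 mcg/mL = 5.724994 mL/hr
Volume infused = 5.724994 mL/hr × 6.4 hr = 36.63996 mL
Volume remaining = 500 − 36.63996 = 463.36 mL
Drug remaining = 463.36 mL × 2154 mcg/mL = 998077.5 mcg = 998.0775 mg

998 mg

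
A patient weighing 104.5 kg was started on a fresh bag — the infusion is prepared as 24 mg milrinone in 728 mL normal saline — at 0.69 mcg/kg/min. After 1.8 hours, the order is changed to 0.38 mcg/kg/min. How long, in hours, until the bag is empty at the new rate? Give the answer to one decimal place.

6.8 hours

Initial rate:
Dose = 0.69 mcg/kg/min × 104.5 kg = 72.105 mcg/min
72.105 mcg/min × 60 min/hr = 4326.3 mcg/hr
Concentration = 24 mg ÷ 728 mL = 0.03296703 mg/mL = 32.96703 mcg/mL
Rate = 4326.3 mcg/hr ÷ 32.96703 mcg/mL = 131.2311 mL/hr
Volume infused so far = 131.2311 mL/hr × 1.8 hr = 236.216 mL
Volume remaining = 728 − 236.216 = 491.784 mL
New rate:
Dose = 0.38 mcg/kg/min × 104.5 kg = 39.71 mcg/min
39.71 mcg/min × 60 min/hr = 2382.6 mcg/hr
Rate = 2382.6 mcg/hr ÷ 32.96703 mcg/mL = 72.2722 mL/hr
Time remaining = 491.784 mL ÷ 72.2722 mL/hr = 6.804608 hr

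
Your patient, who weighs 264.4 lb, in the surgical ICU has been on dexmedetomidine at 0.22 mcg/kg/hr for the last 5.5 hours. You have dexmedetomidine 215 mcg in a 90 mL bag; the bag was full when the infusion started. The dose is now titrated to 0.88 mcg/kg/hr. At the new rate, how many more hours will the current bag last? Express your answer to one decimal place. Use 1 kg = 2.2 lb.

Initial rate:
Weight = 264.4 lb ÷ 2.2 lb/kg = 120.1818 kg
Dose = 0.22 mcg/kg/hr × 120.1818 kg = 26.44 mcg/hr
Concentration = 215 mcg ÷ 90 mL = 2.388889 mcg/mL
Rate = 26.44 mcg/hr ÷ 2.388889 mcg/mL = 11.06791 mL/hr
Volume infused so far = 11.06791 mL/hr × 5.5 hr = 60.87349 mL
Volume remaining = 90 − 60.87349 = 29.12651 mL
New rate:
Dose = 0.88 mcg/kg/hr × 120.1818 kg = 105.76 mcg/hr
Rate = 105.76 mcg/hr ÷ 2.388889 mcg/mL = 44.27163 mL/hr
Time remaining = 29.12651 mL ÷ 44.27163 mL/hr = 0.6579047 hr

0.7 hours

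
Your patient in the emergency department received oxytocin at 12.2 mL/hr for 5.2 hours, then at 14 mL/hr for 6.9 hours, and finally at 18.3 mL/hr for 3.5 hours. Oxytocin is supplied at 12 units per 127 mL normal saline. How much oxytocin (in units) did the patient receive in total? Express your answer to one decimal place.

Concentration = 12 units ÷ 127 mL = 0.09448819 units/mL
Stage 1: 12.2 mL/hr × 5.2 hr = 63.44 mL → 63.44 mL × 0.09448819 units/mL = 5.994331 units
Stage 2: 14 mL/hr × 6.9 hr = 96.6 mL → 96.6 mL × 0.09448819 units/mL = 9.127559 units
Stage 3: 18.3 mL/hr × 3.5 hr = 64.05 mL → 64.05 mL × 0.09448819 units/mL = 6.051969 units
Total = 5.994331 + 9.127559 + 6.051969 = 21.17386 units

21.2 units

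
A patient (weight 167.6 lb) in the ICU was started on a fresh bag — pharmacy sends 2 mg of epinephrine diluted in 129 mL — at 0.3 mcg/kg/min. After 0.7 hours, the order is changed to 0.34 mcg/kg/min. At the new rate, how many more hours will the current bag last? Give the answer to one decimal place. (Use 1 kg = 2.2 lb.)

Initial rate:
Weight = 167.6 lb ÷ 2.2 lb/kg = 76.18182 kg
Dose = 0.3 mcg/kg/min × 76.18182 kg = 22.85455 mcg/min
22.85455 mcg/min × 60 min/hr = 1371.273 mcg/hr
Concentration = 2 mg ÷ 129 mL = 0.01550388 mg/mL = 15.50388 mcg/mL
Rate = 1371.273 mcg/hr ÷ 15.50388 mcg/mL = 88.44709 mL/hr
Volume infused so far = 88.44709 mL/hr × 0.7 hr = 61.91296 mL
Volume remaining = 129 − 61.91296 = 67.08704 mL
New rate:
Dose = 0.34 mcg/kg/min × 76.18182 kg = 25.90182 mcg/min
25.90182 mcg/min × 60 min/hr = 1554.109 mcg/hr
Rate = 1554.109 mcg/hr ÷ 15.50388 mcg/mL = 100.24 mL/hr
Time remaining = 67.08704 mL ÷ 100.24 mL/hr = 0.6692639 hr

0.7 hours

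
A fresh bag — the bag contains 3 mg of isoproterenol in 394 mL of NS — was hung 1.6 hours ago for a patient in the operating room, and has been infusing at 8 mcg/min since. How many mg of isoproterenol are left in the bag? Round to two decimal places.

8 mcg/min × 60 min/hr = 480 mcg/hr
Concentration = 3 mg ÷ 394 mL = 0.007614213 mg/mL = 7.614213 mcg/mL
Rate = 480 mcg/hr ÷ 7.614213 mcg/mL = 63.04 mL/hr
Volume infused = 63.04 mL/hr × 1.6 hr = 100.864 mL
Volume remaining = 394 − 100.864 = 293.136 mL
Drug remaining = 293.136 mL × 7.614213 mcg/mL = 2232 mcg = 2.232 mg

2.23 mg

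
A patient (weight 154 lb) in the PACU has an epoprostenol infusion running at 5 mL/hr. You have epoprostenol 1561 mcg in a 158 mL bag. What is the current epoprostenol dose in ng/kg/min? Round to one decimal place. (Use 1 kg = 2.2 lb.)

Weight = 154 lb ÷ 2.2 lb/kg = 70 kg
Concentration = 1561 mcg ÷ 158 mL = 9.879747 mcg/mL = 9879.747 ng/mL
Drug rate = 5 mL/hr × 9879.747 ng/mL = 49398.73 ng/hr
49398.73 ng/hr ÷ 60 min/hr = 823.3122 ng/min
823.3122 ng/min ÷ 70 kg = 11.7616 ng/kg/min

11.8 ng/kg/min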